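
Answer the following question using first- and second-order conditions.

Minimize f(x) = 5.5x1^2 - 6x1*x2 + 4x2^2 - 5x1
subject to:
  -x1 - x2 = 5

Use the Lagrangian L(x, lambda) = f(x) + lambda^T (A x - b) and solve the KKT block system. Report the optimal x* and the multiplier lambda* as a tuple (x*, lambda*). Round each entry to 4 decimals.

Form the Lagrangian:
  L(x, lambda) = (1/2) x^T Q x + c^T x + lambda^T (A x - b)
Stationarity (grad_x L = 0): Q x + c + A^T lambda = 0.
Primal feasibility: A x = b.

This gives the KKT block system:
  [ Q   A^T ] [ x     ]   [-c ]
  [ A    0  ] [ lambda ] = [ b ]

Solving the linear system:
  x*      = (-2.0968, -2.9032)
  lambda* = (-10.6452)
  f(x*)   = 31.8548

x* = (-2.0968, -2.9032), lambda* = (-10.6452)


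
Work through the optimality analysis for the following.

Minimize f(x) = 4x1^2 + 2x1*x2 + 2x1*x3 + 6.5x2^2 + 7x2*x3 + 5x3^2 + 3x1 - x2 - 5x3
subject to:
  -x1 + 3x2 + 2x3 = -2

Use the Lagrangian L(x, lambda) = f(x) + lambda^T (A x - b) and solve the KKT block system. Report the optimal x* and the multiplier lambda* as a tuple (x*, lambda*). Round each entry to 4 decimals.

Form the Lagrangian:
  L(x, lambda) = (1/2) x^T Q x + c^T x + lambda^T (A x - b)
Stationarity (grad_x L = 0): Q x + c + A^T lambda = 0.
Primal feasibility: A x = b.

This gives the KKT block system:
  [ Q   A^T ] [ x     ]   [-c ]
  [ A    0  ] [ lambda ] = [ b ]

Solving the linear system:
  x*      = (0.1392, -0.952, 0.4976)
  lambda* = (3.2048)
  f(x*)   = 2.6456

x* = (0.1392, -0.952, 0.4976), lambda* = (3.2048)


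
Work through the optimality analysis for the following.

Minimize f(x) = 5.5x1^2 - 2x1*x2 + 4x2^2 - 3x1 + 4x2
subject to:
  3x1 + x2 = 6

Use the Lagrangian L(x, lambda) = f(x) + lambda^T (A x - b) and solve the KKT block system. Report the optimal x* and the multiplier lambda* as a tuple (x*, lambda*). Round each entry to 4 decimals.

Form the Lagrangian:
  L(x, lambda) = (1/2) x^T Q x + c^T x + lambda^T (A x - b)
Stationarity (grad_x L = 0): Q x + c + A^T lambda = 0.
Primal feasibility: A x = b.

This gives the KKT block system:
  [ Q   A^T ] [ x     ]   [-c ]
  [ A    0  ] [ lambda ] = [ b ]

Solving the linear system:
  x*      = (1.8, 0.6)
  lambda* = (-5.2)
  f(x*)   = 14.1

x* = (1.8, 0.6), lambda* = (-5.2)


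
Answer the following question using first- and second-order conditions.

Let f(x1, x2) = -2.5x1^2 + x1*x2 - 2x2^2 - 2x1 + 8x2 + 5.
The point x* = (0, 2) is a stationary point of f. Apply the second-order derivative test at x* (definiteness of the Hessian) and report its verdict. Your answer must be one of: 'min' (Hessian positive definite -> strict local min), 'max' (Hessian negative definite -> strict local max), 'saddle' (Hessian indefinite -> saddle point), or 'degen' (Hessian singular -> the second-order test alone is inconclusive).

Compute the Hessian H = grad^2 f:
  H = [[-5, 1], [1, -4]]
Verify stationarity: grad f(x*) = H x* + g = (0, 0).
Eigenvalues of H: -5.618, -3.382.
Both eigenvalues < 0, so H is negative definite -> x* is a strict local max.

max


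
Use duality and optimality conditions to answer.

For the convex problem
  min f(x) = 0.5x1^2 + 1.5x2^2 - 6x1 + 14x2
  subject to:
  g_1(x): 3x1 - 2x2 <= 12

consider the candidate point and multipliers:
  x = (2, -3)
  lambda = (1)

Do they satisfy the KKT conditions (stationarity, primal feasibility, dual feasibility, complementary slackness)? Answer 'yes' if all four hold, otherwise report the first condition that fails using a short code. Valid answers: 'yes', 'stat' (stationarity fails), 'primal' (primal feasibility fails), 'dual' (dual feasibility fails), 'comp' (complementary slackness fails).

Gradient of f: grad f(x) = Q x + c = (-4, 5)
Constraint values g_i(x) = a_i^T x - b_i:
  g_1((2, -3)) = 0
Stationarity residual: grad f(x) + sum_i lambda_i a_i = (-1, 3)
  -> stationarity FAILS
Primal feasibility (all g_i <= 0): OK
Dual feasibility (all lambda_i >= 0): OK
Complementary slackness (lambda_i * g_i(x) = 0 for all i): OK

Verdict: the first failing condition is stationarity -> stat.

stat


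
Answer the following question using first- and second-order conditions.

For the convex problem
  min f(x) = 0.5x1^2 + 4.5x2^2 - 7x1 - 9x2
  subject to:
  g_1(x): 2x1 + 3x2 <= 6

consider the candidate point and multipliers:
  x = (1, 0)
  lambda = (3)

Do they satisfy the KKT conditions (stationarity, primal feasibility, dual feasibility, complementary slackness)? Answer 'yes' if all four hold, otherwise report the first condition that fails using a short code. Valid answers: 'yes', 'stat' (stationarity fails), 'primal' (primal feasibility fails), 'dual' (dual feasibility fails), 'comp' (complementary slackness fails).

Gradient of f: grad f(x) = Q x + c = (-6, -9)
Constraint values g_i(x) = a_i^T x - b_i:
  g_1((1, 0)) = -4
Stationarity residual: grad f(x) + sum_i lambda_i a_i = (0, 0)
  -> stationarity OK
Primal feasibility (all g_i <= 0): OK
Dual feasibility (all lambda_i >= 0): OK
Complementary slackness (lambda_i * g_i(x) = 0 for all i): FAILS

Verdict: the first failing condition is complementary_slackness -> comp.

comp


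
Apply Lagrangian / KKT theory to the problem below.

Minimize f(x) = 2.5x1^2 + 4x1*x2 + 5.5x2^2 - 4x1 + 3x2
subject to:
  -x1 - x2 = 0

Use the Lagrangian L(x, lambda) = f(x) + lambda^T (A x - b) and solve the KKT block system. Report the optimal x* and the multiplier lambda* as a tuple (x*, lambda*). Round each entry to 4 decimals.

Form the Lagrangian:
  L(x, lambda) = (1/2) x^T Q x + c^T x + lambda^T (A x - b)
Stationarity (grad_x L = 0): Q x + c + A^T lambda = 0.
Primal feasibility: A x = b.

This gives the KKT block system:
  [ Q   A^T ] [ x     ]   [-c ]
  [ A    0  ] [ lambda ] = [ b ]

Solving the linear system:
  x*      = (0.875, -0.875)
  lambda* = (-3.125)
  f(x*)   = -3.0625

x* = (0.875, -0.875), lambda* = (-3.125)


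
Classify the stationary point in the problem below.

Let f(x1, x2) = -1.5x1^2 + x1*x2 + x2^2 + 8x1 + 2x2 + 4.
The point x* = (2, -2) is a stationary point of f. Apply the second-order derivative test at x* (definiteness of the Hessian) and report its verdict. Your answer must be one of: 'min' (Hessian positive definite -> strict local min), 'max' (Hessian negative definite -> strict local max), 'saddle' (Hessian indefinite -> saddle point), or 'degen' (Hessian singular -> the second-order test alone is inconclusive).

Compute the Hessian H = grad^2 f:
  H = [[-3, 1], [1, 2]]
Verify stationarity: grad f(x*) = H x* + g = (0, 0).
Eigenvalues of H: -3.1926, 2.1926.
Eigenvalues have mixed signs, so H is indefinite -> x* is a saddle point.

saddle


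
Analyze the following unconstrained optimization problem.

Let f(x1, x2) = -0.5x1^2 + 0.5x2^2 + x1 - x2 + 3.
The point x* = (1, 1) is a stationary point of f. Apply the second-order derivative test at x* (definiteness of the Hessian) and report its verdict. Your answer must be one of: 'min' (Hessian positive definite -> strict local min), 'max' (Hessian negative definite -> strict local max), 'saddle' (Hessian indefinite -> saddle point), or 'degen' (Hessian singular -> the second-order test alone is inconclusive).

Compute the Hessian H = grad^2 f:
  H = [[-1, 0], [0, 1]]
Verify stationarity: grad f(x*) = H x* + g = (0, 0).
Eigenvalues of H: -1, 1.
Eigenvalues have mixed signs, so H is indefinite -> x* is a saddle point.

saddle


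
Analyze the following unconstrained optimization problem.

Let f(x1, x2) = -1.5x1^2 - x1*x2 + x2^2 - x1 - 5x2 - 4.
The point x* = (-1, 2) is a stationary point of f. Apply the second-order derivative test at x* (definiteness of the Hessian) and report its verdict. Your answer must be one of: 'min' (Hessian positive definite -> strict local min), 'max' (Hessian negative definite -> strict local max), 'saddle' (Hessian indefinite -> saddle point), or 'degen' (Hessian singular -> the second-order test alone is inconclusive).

Compute the Hessian H = grad^2 f:
  H = [[-3, -1], [-1, 2]]
Verify stationarity: grad f(x*) = H x* + g = (0, 0).
Eigenvalues of H: -3.1926, 2.1926.
Eigenvalues have mixed signs, so H is indefinite -> x* is a saddle point.

saddle


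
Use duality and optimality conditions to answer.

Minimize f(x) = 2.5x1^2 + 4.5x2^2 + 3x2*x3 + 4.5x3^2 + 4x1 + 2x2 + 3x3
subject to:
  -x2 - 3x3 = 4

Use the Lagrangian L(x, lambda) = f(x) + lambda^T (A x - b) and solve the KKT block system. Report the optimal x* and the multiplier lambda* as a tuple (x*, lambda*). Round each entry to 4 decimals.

Form the Lagrangian:
  L(x, lambda) = (1/2) x^T Q x + c^T x + lambda^T (A x - b)
Stationarity (grad_x L = 0): Q x + c + A^T lambda = 0.
Primal feasibility: A x = b.

This gives the KKT block system:
  [ Q   A^T ] [ x     ]   [-c ]
  [ A    0  ] [ lambda ] = [ b ]

Solving the linear system:
  x*      = (-0.8, -0.125, -1.2917)
  lambda* = (-3)
  f(x*)   = 2.3375

x* = (-0.8, -0.125, -1.2917), lambda* = (-3)


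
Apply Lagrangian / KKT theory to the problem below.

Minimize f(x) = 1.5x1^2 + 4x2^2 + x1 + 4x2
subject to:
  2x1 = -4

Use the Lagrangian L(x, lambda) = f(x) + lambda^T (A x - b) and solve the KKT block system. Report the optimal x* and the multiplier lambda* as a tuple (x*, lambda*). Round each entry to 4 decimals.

Form the Lagrangian:
  L(x, lambda) = (1/2) x^T Q x + c^T x + lambda^T (A x - b)
Stationarity (grad_x L = 0): Q x + c + A^T lambda = 0.
Primal feasibility: A x = b.

This gives the KKT block system:
  [ Q   A^T ] [ x     ]   [-c ]
  [ A    0  ] [ lambda ] = [ b ]

Solving the linear system:
  x*      = (-2, -0.5)
  lambda* = (2.5)
  f(x*)   = 3

x* = (-2, -0.5), lambda* = (2.5)


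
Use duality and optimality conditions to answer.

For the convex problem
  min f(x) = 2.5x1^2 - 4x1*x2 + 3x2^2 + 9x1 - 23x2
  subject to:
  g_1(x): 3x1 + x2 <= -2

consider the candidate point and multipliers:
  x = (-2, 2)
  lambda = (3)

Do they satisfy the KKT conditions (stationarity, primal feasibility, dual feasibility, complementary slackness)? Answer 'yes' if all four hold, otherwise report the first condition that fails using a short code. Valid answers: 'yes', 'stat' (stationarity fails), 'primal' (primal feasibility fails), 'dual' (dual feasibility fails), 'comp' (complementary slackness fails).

Gradient of f: grad f(x) = Q x + c = (-9, -3)
Constraint values g_i(x) = a_i^T x - b_i:
  g_1((-2, 2)) = -2
Stationarity residual: grad f(x) + sum_i lambda_i a_i = (0, 0)
  -> stationarity OK
Primal feasibility (all g_i <= 0): OK
Dual feasibility (all lambda_i >= 0): OK
Complementary slackness (lambda_i * g_i(x) = 0 for all i): FAILS

Verdict: the first failing condition is complementary_slackness -> comp.

comp


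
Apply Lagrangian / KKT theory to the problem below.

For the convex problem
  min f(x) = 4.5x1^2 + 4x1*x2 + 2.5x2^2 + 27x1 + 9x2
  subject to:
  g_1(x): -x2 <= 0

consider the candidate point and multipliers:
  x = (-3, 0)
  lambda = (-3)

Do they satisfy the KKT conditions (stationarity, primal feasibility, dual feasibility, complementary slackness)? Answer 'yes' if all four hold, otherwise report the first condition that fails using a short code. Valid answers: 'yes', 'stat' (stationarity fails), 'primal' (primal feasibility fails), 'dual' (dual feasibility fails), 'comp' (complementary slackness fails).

Gradient of f: grad f(x) = Q x + c = (0, -3)
Constraint values g_i(x) = a_i^T x - b_i:
  g_1((-3, 0)) = 0
Stationarity residual: grad f(x) + sum_i lambda_i a_i = (0, 0)
  -> stationarity OK
Primal feasibility (all g_i <= 0): OK
Dual feasibility (all lambda_i >= 0): FAILS
Complementary slackness (lambda_i * g_i(x) = 0 for all i): OK

Verdict: the first failing condition is dual_feasibility -> dual.

dual


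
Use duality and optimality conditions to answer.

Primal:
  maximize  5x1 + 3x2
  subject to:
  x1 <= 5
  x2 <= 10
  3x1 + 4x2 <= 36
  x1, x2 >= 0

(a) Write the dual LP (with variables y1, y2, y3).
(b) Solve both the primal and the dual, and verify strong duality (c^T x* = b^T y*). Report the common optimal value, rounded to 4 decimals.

The standard primal-dual pair for 'max c^T x s.t. A x <= b, x >= 0' is:
  Dual:  min b^T y  s.t.  A^T y >= c,  y >= 0.

So the dual LP is:
  minimize  5y1 + 10y2 + 36y3
  subject to:
    y1 + 3y3 >= 5
    y2 + 4y3 >= 3
    y1, y2, y3 >= 0

Solving the primal: x* = (5, 5.25).
  primal value c^T x* = 40.75.
Solving the dual: y* = (2.75, 0, 0.75).
  dual value b^T y* = 40.75.
Strong duality: c^T x* = b^T y*. Confirmed.

40.75


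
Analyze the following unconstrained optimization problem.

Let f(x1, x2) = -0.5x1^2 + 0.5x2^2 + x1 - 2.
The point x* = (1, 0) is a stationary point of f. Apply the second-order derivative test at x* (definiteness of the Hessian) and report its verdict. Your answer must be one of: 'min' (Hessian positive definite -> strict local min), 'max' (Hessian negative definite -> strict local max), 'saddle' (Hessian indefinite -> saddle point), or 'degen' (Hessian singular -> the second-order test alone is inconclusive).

Compute the Hessian H = grad^2 f:
  H = [[-1, 0], [0, 1]]
Verify stationarity: grad f(x*) = H x* + g = (0, 0).
Eigenvalues of H: -1, 1.
Eigenvalues have mixed signs, so H is indefinite -> x* is a saddle point.

saddle


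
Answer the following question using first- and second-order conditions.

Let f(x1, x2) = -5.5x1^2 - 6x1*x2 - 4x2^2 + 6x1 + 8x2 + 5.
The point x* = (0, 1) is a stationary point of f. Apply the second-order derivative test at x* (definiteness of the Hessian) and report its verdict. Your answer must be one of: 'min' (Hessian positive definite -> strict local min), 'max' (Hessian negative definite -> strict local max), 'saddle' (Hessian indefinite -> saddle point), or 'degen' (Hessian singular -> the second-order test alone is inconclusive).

Compute the Hessian H = grad^2 f:
  H = [[-11, -6], [-6, -8]]
Verify stationarity: grad f(x*) = H x* + g = (0, 0).
Eigenvalues of H: -15.6847, -3.3153.
Both eigenvalues < 0, so H is negative definite -> x* is a strict local max.

max


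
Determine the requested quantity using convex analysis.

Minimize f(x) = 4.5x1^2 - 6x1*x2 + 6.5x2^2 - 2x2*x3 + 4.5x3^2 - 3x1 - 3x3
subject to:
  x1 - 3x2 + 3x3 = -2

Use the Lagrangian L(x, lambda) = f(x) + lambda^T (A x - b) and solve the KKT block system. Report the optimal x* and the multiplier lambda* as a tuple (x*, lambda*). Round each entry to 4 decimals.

Form the Lagrangian:
  L(x, lambda) = (1/2) x^T Q x + c^T x + lambda^T (A x - b)
Stationarity (grad_x L = 0): Q x + c + A^T lambda = 0.
Primal feasibility: A x = b.

This gives the KKT block system:
  [ Q   A^T ] [ x     ]   [-c ]
  [ A    0  ] [ lambda ] = [ b ]

Solving the linear system:
  x*      = (0.5779, 0.6935, -0.1658)
  lambda* = (1.9598)
  f(x*)   = 1.3417

x* = (0.5779, 0.6935, -0.1658), lambda* = (1.9598)


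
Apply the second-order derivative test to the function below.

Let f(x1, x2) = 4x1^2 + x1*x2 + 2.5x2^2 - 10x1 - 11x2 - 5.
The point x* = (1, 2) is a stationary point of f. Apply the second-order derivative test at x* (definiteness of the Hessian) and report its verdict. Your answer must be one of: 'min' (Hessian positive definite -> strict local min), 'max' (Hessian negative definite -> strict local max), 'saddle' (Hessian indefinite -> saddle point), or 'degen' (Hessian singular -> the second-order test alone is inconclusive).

Compute the Hessian H = grad^2 f:
  H = [[8, 1], [1, 5]]
Verify stationarity: grad f(x*) = H x* + g = (0, 0).
Eigenvalues of H: 4.6972, 8.3028.
Both eigenvalues > 0, so H is positive definite -> x* is a strict local min.

min


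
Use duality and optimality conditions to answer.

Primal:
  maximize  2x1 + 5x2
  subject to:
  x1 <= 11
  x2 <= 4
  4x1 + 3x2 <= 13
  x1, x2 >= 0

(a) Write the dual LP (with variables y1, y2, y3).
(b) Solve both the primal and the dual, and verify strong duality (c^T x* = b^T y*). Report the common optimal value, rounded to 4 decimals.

The standard primal-dual pair for 'max c^T x s.t. A x <= b, x >= 0' is:
  Dual:  min b^T y  s.t.  A^T y >= c,  y >= 0.

So the dual LP is:
  minimize  11y1 + 4y2 + 13y3
  subject to:
    y1 + 4y3 >= 2
    y2 + 3y3 >= 5
    y1, y2, y3 >= 0

Solving the primal: x* = (0.25, 4).
  primal value c^T x* = 20.5.
Solving the dual: y* = (0, 3.5, 0.5).
  dual value b^T y* = 20.5.
Strong duality: c^T x* = b^T y*. Confirmed.

20.5


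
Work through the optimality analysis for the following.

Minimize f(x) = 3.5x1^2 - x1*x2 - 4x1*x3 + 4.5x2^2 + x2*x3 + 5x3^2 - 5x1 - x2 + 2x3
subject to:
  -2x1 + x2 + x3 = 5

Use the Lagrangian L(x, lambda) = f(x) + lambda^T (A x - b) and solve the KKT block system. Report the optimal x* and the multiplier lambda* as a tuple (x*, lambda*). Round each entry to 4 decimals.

Form the Lagrangian:
  L(x, lambda) = (1/2) x^T Q x + c^T x + lambda^T (A x - b)
Stationarity (grad_x L = 0): Q x + c + A^T lambda = 0.
Primal feasibility: A x = b.

This gives the KKT block system:
  [ Q   A^T ] [ x     ]   [-c ]
  [ A    0  ] [ lambda ] = [ b ]

Solving the linear system:
  x*      = (-2.0629, 1.0033, -0.1291)
  lambda* = (-9.9636)
  f(x*)   = 29.4354

x* = (-2.0629, 1.0033, -0.1291), lambda* = (-9.9636)


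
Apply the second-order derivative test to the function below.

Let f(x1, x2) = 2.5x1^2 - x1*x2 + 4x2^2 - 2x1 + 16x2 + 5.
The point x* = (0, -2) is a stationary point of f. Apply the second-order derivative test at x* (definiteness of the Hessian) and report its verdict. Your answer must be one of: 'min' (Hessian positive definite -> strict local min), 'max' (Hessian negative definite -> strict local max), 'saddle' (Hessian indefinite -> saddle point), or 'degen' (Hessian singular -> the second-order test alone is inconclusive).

Compute the Hessian H = grad^2 f:
  H = [[5, -1], [-1, 8]]
Verify stationarity: grad f(x*) = H x* + g = (0, 0).
Eigenvalues of H: 4.6972, 8.3028.
Both eigenvalues > 0, so H is positive definite -> x* is a strict local min.

min


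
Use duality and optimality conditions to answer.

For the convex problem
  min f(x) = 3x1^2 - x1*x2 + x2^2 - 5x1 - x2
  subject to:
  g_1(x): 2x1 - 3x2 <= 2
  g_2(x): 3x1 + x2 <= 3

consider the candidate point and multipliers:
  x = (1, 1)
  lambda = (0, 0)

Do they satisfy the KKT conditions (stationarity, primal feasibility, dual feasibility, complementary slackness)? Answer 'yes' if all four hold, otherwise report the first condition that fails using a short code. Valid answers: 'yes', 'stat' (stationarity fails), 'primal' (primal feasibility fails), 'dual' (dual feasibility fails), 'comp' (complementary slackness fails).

Gradient of f: grad f(x) = Q x + c = (0, 0)
Constraint values g_i(x) = a_i^T x - b_i:
  g_1((1, 1)) = -3
  g_2((1, 1)) = 1
Stationarity residual: grad f(x) + sum_i lambda_i a_i = (0, 0)
  -> stationarity OK
Primal feasibility (all g_i <= 0): FAILS
Dual feasibility (all lambda_i >= 0): OK
Complementary slackness (lambda_i * g_i(x) = 0 for all i): OK

Verdict: the first failing condition is primal_feasibility -> primal.

primal


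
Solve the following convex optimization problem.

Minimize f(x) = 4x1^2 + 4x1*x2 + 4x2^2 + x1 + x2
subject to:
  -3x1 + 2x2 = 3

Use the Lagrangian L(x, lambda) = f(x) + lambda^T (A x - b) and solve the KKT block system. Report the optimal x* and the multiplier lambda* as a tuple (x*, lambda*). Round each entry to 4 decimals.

Form the Lagrangian:
  L(x, lambda) = (1/2) x^T Q x + c^T x + lambda^T (A x - b)
Stationarity (grad_x L = 0): Q x + c + A^T lambda = 0.
Primal feasibility: A x = b.

This gives the KKT block system:
  [ Q   A^T ] [ x     ]   [-c ]
  [ A    0  ] [ lambda ] = [ b ]

Solving the linear system:
  x*      = (-0.6974, 0.4539)
  lambda* = (-0.9211)
  f(x*)   = 1.2599

x* = (-0.6974, 0.4539), lambda* = (-0.9211)


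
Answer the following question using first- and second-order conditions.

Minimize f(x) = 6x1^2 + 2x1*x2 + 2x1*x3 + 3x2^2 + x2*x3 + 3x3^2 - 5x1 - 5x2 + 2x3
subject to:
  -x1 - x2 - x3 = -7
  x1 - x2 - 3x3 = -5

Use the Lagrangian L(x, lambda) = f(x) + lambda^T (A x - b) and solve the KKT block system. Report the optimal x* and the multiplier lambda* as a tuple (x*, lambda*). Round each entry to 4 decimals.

Form the Lagrangian:
  L(x, lambda) = (1/2) x^T Q x + c^T x + lambda^T (A x - b)
Stationarity (grad_x L = 0): Q x + c + A^T lambda = 0.
Primal feasibility: A x = b.

This gives the KKT block system:
  [ Q   A^T ] [ x     ]   [-c ]
  [ A    0  ] [ lambda ] = [ b ]

Solving the linear system:
  x*      = (2.0882, 3.8235, 1.0882)
  lambda* = (26.5441, -3.3382)
  f(x*)   = 70.8676

x* = (2.0882, 3.8235, 1.0882), lambda* = (26.5441, -3.3382)


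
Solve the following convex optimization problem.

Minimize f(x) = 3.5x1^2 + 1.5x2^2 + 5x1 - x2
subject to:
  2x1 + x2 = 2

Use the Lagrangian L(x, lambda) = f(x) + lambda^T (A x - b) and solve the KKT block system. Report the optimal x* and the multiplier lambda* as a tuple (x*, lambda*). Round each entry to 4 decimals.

Form the Lagrangian:
  L(x, lambda) = (1/2) x^T Q x + c^T x + lambda^T (A x - b)
Stationarity (grad_x L = 0): Q x + c + A^T lambda = 0.
Primal feasibility: A x = b.

This gives the KKT block system:
  [ Q   A^T ] [ x     ]   [-c ]
  [ A    0  ] [ lambda ] = [ b ]

Solving the linear system:
  x*      = (0.2632, 1.4737)
  lambda* = (-3.4211)
  f(x*)   = 3.3421

x* = (0.2632, 1.4737), lambda* = (-3.4211)


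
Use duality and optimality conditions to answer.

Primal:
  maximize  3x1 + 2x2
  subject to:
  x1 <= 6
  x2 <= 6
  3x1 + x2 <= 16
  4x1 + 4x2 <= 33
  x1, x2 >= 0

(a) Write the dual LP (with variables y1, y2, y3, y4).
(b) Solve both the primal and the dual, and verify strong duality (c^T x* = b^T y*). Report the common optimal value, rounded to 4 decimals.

The standard primal-dual pair for 'max c^T x s.t. A x <= b, x >= 0' is:
  Dual:  min b^T y  s.t.  A^T y >= c,  y >= 0.

So the dual LP is:
  minimize  6y1 + 6y2 + 16y3 + 33y4
  subject to:
    y1 + 3y3 + 4y4 >= 3
    y2 + y3 + 4y4 >= 2
    y1, y2, y3, y4 >= 0

Solving the primal: x* = (3.875, 4.375).
  primal value c^T x* = 20.375.
Solving the dual: y* = (0, 0, 0.5, 0.375).
  dual value b^T y* = 20.375.
Strong duality: c^T x* = b^T y*. Confirmed.

20.375


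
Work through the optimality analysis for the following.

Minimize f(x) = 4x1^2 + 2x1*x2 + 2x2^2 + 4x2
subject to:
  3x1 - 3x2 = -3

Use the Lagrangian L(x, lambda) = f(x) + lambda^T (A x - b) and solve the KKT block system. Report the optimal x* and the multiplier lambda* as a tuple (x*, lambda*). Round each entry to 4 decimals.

Form the Lagrangian:
  L(x, lambda) = (1/2) x^T Q x + c^T x + lambda^T (A x - b)
Stationarity (grad_x L = 0): Q x + c + A^T lambda = 0.
Primal feasibility: A x = b.

This gives the KKT block system:
  [ Q   A^T ] [ x     ]   [-c ]
  [ A    0  ] [ lambda ] = [ b ]

Solving the linear system:
  x*      = (-0.625, 0.375)
  lambda* = (1.4167)
  f(x*)   = 2.875

x* = (-0.625, 0.375), lambda* = (1.4167)


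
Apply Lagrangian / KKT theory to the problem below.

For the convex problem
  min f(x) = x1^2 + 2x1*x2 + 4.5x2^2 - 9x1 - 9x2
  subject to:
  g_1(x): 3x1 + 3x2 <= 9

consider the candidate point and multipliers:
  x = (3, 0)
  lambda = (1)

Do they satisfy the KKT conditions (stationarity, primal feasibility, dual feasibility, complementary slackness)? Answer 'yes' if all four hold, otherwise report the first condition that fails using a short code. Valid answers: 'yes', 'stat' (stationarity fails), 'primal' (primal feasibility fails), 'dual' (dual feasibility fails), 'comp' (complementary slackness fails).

Gradient of f: grad f(x) = Q x + c = (-3, -3)
Constraint values g_i(x) = a_i^T x - b_i:
  g_1((3, 0)) = 0
Stationarity residual: grad f(x) + sum_i lambda_i a_i = (0, 0)
  -> stationarity OK
Primal feasibility (all g_i <= 0): OK
Dual feasibility (all lambda_i >= 0): OK
Complementary slackness (lambda_i * g_i(x) = 0 for all i): OK

Verdict: yes, KKT holds.

yes


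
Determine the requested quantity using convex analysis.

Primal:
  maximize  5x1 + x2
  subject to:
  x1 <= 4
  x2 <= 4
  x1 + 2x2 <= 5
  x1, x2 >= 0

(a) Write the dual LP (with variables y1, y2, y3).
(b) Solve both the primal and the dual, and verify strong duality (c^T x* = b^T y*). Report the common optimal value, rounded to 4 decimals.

The standard primal-dual pair for 'max c^T x s.t. A x <= b, x >= 0' is:
  Dual:  min b^T y  s.t.  A^T y >= c,  y >= 0.

So the dual LP is:
  minimize  4y1 + 4y2 + 5y3
  subject to:
    y1 + y3 >= 5
    y2 + 2y3 >= 1
    y1, y2, y3 >= 0

Solving the primal: x* = (4, 0.5).
  primal value c^T x* = 20.5.
Solving the dual: y* = (4.5, 0, 0.5).
  dual value b^T y* = 20.5.
Strong duality: c^T x* = b^T y*. Confirmed.

20.5


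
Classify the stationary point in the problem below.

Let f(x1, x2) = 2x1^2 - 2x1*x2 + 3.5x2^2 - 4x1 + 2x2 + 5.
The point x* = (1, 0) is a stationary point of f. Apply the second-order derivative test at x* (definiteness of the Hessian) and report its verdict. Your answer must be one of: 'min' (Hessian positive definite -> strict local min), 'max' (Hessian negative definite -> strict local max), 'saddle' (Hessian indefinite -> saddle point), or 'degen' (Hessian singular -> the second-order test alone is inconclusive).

Compute the Hessian H = grad^2 f:
  H = [[4, -2], [-2, 7]]
Verify stationarity: grad f(x*) = H x* + g = (0, 0).
Eigenvalues of H: 3, 8.
Both eigenvalues > 0, so H is positive definite -> x* is a strict local min.

min


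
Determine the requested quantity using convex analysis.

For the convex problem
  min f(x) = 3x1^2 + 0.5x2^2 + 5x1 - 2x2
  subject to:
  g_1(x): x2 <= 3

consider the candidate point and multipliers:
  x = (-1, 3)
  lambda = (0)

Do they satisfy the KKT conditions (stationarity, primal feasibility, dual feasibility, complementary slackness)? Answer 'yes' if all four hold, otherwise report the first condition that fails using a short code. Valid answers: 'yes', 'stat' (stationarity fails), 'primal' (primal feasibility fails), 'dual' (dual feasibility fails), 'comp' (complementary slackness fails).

Gradient of f: grad f(x) = Q x + c = (-1, 1)
Constraint values g_i(x) = a_i^T x - b_i:
  g_1((-1, 3)) = 0
Stationarity residual: grad f(x) + sum_i lambda_i a_i = (-1, 1)
  -> stationarity FAILS
Primal feasibility (all g_i <= 0): OK
Dual feasibility (all lambda_i >= 0): OK
Complementary slackness (lambda_i * g_i(x) = 0 for all i): OK

Verdict: the first failing condition is stationarity -> stat.

stat


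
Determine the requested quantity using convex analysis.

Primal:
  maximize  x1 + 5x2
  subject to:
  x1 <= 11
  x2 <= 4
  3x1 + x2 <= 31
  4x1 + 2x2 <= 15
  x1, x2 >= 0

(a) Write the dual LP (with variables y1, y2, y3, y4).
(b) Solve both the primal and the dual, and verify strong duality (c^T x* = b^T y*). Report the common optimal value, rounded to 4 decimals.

The standard primal-dual pair for 'max c^T x s.t. A x <= b, x >= 0' is:
  Dual:  min b^T y  s.t.  A^T y >= c,  y >= 0.

So the dual LP is:
  minimize  11y1 + 4y2 + 31y3 + 15y4
  subject to:
    y1 + 3y3 + 4y4 >= 1
    y2 + y3 + 2y4 >= 5
    y1, y2, y3, y4 >= 0

Solving the primal: x* = (1.75, 4).
  primal value c^T x* = 21.75.
Solving the dual: y* = (0, 4.5, 0, 0.25).
  dual value b^T y* = 21.75.
Strong duality: c^T x* = b^T y*. Confirmed.

21.75


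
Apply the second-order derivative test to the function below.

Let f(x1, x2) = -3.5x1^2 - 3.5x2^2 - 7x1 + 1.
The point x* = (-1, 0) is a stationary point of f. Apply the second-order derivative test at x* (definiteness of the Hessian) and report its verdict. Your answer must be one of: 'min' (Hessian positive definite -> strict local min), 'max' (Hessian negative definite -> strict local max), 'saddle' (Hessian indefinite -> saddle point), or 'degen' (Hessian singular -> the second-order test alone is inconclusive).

Compute the Hessian H = grad^2 f:
  H = [[-7, 0], [0, -7]]
Verify stationarity: grad f(x*) = H x* + g = (0, 0).
Eigenvalues of H: -7, -7.
Both eigenvalues < 0, so H is negative definite -> x* is a strict local max.

max


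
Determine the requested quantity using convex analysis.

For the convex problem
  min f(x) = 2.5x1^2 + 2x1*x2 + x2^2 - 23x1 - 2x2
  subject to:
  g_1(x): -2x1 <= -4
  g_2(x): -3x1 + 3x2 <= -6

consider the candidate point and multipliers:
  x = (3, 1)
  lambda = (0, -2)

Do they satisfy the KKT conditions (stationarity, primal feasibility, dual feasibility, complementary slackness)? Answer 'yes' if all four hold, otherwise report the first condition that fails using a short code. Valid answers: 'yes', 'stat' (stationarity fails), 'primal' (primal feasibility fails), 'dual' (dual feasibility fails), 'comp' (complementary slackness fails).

Gradient of f: grad f(x) = Q x + c = (-6, 6)
Constraint values g_i(x) = a_i^T x - b_i:
  g_1((3, 1)) = -2
  g_2((3, 1)) = 0
Stationarity residual: grad f(x) + sum_i lambda_i a_i = (0, 0)
  -> stationarity OK
Primal feasibility (all g_i <= 0): OK
Dual feasibility (all lambda_i >= 0): FAILS
Complementary slackness (lambda_i * g_i(x) = 0 for all i): OK

Verdict: the first failing condition is dual_feasibility -> dual.

dual


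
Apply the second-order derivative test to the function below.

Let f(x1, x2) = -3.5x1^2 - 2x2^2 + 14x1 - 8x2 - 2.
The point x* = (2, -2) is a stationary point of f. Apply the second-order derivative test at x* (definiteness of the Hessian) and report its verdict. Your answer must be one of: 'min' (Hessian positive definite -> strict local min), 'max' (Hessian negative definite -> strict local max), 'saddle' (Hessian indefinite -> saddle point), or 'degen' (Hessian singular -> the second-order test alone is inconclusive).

Compute the Hessian H = grad^2 f:
  H = [[-7, 0], [0, -4]]
Verify stationarity: grad f(x*) = H x* + g = (0, 0).
Eigenvalues of H: -7, -4.
Both eigenvalues < 0, so H is negative definite -> x* is a strict local max.

max


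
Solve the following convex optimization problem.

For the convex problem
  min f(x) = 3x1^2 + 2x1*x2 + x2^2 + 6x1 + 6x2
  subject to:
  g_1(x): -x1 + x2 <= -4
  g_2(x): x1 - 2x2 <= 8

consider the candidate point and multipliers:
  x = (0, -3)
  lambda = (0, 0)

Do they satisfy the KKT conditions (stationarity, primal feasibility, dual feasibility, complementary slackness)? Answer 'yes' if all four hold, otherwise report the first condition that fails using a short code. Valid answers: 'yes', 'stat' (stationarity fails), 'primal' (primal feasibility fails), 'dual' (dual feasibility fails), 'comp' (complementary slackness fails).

Gradient of f: grad f(x) = Q x + c = (0, 0)
Constraint values g_i(x) = a_i^T x - b_i:
  g_1((0, -3)) = 1
  g_2((0, -3)) = -2
Stationarity residual: grad f(x) + sum_i lambda_i a_i = (0, 0)
  -> stationarity OK
Primal feasibility (all g_i <= 0): FAILS
Dual feasibility (all lambda_i >= 0): OK
Complementary slackness (lambda_i * g_i(x) = 0 for all i): OK

Verdict: the first failing condition is primal_feasibility -> primal.

primal


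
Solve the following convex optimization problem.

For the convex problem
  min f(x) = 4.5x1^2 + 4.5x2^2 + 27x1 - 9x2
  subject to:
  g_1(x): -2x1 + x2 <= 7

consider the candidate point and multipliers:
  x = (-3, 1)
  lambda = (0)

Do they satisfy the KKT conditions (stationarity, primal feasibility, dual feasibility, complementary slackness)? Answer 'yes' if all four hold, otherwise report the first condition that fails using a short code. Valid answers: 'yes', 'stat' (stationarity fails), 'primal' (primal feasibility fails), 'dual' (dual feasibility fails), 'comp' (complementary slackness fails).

Gradient of f: grad f(x) = Q x + c = (0, 0)
Constraint values g_i(x) = a_i^T x - b_i:
  g_1((-3, 1)) = 0
Stationarity residual: grad f(x) + sum_i lambda_i a_i = (0, 0)
  -> stationarity OK
Primal feasibility (all g_i <= 0): OK
Dual feasibility (all lambda_i >= 0): OK
Complementary slackness (lambda_i * g_i(x) = 0 for all i): OK

Verdict: yes, KKT holds.

yes


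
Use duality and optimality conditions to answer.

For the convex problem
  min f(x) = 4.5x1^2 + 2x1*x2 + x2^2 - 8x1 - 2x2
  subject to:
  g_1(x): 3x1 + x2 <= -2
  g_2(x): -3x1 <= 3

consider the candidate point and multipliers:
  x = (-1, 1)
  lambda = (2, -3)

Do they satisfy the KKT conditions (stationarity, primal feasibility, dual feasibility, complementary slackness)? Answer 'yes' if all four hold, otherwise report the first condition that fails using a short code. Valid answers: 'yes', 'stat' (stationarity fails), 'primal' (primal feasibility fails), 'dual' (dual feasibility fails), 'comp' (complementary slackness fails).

Gradient of f: grad f(x) = Q x + c = (-15, -2)
Constraint values g_i(x) = a_i^T x - b_i:
  g_1((-1, 1)) = 0
  g_2((-1, 1)) = 0
Stationarity residual: grad f(x) + sum_i lambda_i a_i = (0, 0)
  -> stationarity OK
Primal feasibility (all g_i <= 0): OK
Dual feasibility (all lambda_i >= 0): FAILS
Complementary slackness (lambda_i * g_i(x) = 0 for all i): OK

Verdict: the first failing condition is dual_feasibility -> dual.

dual


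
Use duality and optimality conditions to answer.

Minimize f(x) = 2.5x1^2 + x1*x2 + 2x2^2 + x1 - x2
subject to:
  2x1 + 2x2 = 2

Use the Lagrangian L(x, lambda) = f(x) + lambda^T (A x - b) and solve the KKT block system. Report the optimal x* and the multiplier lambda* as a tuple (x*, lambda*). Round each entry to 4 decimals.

Form the Lagrangian:
  L(x, lambda) = (1/2) x^T Q x + c^T x + lambda^T (A x - b)
Stationarity (grad_x L = 0): Q x + c + A^T lambda = 0.
Primal feasibility: A x = b.

This gives the KKT block system:
  [ Q   A^T ] [ x     ]   [-c ]
  [ A    0  ] [ lambda ] = [ b ]

Solving the linear system:
  x*      = (0.1429, 0.8571)
  lambda* = (-1.2857)
  f(x*)   = 0.9286

x* = (0.1429, 0.8571), lambda* = (-1.2857)


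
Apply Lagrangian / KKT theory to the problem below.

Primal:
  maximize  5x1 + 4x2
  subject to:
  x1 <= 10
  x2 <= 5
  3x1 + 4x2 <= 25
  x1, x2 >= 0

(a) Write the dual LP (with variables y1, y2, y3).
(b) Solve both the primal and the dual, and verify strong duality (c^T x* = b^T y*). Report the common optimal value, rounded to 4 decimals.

The standard primal-dual pair for 'max c^T x s.t. A x <= b, x >= 0' is:
  Dual:  min b^T y  s.t.  A^T y >= c,  y >= 0.

So the dual LP is:
  minimize  10y1 + 5y2 + 25y3
  subject to:
    y1 + 3y3 >= 5
    y2 + 4y3 >= 4
    y1, y2, y3 >= 0

Solving the primal: x* = (8.3333, 0).
  primal value c^T x* = 41.6667.
Solving the dual: y* = (0, 0, 1.6667).
  dual value b^T y* = 41.6667.
Strong duality: c^T x* = b^T y*. Confirmed.

41.6667


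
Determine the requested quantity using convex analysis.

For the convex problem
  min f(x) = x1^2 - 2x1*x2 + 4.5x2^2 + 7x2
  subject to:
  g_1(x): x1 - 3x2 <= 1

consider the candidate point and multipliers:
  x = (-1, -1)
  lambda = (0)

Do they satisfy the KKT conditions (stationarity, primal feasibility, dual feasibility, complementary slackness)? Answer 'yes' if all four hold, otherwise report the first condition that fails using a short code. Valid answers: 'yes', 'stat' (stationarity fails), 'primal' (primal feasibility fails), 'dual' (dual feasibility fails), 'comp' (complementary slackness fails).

Gradient of f: grad f(x) = Q x + c = (0, 0)
Constraint values g_i(x) = a_i^T x - b_i:
  g_1((-1, -1)) = 1
Stationarity residual: grad f(x) + sum_i lambda_i a_i = (0, 0)
  -> stationarity OK
Primal feasibility (all g_i <= 0): FAILS
Dual feasibility (all lambda_i >= 0): OK
Complementary slackness (lambda_i * g_i(x) = 0 for all i): OK

Verdict: the first failing condition is primal_feasibility -> primal.

primal


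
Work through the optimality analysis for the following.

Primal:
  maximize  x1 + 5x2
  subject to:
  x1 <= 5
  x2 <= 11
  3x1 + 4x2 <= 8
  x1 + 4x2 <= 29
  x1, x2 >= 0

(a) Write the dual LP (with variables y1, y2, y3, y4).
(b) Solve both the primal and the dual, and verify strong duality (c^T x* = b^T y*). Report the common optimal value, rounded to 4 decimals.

The standard primal-dual pair for 'max c^T x s.t. A x <= b, x >= 0' is:
  Dual:  min b^T y  s.t.  A^T y >= c,  y >= 0.

So the dual LP is:
  minimize  5y1 + 11y2 + 8y3 + 29y4
  subject to:
    y1 + 3y3 + y4 >= 1
    y2 + 4y3 + 4y4 >= 5
    y1, y2, y3, y4 >= 0

Solving the primal: x* = (0, 2).
  primal value c^T x* = 10.
Solving the dual: y* = (0, 0, 1.25, 0).
  dual value b^T y* = 10.
Strong duality: c^T x* = b^T y*. Confirmed.

10


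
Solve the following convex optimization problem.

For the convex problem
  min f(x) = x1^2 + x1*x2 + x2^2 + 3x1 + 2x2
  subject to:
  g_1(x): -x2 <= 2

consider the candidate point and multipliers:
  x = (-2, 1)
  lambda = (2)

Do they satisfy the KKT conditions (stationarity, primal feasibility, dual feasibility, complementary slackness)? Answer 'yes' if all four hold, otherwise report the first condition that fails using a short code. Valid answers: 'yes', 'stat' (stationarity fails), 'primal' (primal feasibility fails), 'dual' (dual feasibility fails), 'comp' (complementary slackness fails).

Gradient of f: grad f(x) = Q x + c = (0, 2)
Constraint values g_i(x) = a_i^T x - b_i:
  g_1((-2, 1)) = -3
Stationarity residual: grad f(x) + sum_i lambda_i a_i = (0, 0)
  -> stationarity OK
Primal feasibility (all g_i <= 0): OK
Dual feasibility (all lambda_i >= 0): OK
Complementary slackness (lambda_i * g_i(x) = 0 for all i): FAILS

Verdict: the first failing condition is complementary_slackness -> comp.

comp


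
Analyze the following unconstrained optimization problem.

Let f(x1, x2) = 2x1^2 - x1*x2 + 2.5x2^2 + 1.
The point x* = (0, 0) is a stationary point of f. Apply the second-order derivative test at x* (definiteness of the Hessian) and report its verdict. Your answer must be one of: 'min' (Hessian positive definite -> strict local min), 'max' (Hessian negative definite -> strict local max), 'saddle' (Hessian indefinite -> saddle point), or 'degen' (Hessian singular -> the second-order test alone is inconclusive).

Compute the Hessian H = grad^2 f:
  H = [[4, -1], [-1, 5]]
Verify stationarity: grad f(x*) = H x* + g = (0, 0).
Eigenvalues of H: 3.382, 5.618.
Both eigenvalues > 0, so H is positive definite -> x* is a strict local min.

min


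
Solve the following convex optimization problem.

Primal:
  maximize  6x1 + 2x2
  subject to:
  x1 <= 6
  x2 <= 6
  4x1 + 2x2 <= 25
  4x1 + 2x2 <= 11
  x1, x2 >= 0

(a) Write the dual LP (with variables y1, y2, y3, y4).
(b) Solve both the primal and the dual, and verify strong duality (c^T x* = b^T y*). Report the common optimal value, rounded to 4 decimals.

The standard primal-dual pair for 'max c^T x s.t. A x <= b, x >= 0' is:
  Dual:  min b^T y  s.t.  A^T y >= c,  y >= 0.

So the dual LP is:
  minimize  6y1 + 6y2 + 25y3 + 11y4
  subject to:
    y1 + 4y3 + 4y4 >= 6
    y2 + 2y3 + 2y4 >= 2
    y1, y2, y3, y4 >= 0

Solving the primal: x* = (2.75, 0).
  primal value c^T x* = 16.5.
Solving the dual: y* = (0, 0, 0, 1.5).
  dual value b^T y* = 16.5.
Strong duality: c^T x* = b^T y*. Confirmed.

16.5


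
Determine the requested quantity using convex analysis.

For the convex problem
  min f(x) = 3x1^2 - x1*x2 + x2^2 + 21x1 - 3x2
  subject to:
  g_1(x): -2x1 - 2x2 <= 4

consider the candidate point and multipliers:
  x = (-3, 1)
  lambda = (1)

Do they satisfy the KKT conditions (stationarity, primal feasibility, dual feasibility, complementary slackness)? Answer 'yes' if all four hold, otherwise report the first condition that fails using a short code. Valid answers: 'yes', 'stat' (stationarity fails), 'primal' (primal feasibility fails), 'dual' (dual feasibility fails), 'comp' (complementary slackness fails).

Gradient of f: grad f(x) = Q x + c = (2, 2)
Constraint values g_i(x) = a_i^T x - b_i:
  g_1((-3, 1)) = 0
Stationarity residual: grad f(x) + sum_i lambda_i a_i = (0, 0)
  -> stationarity OK
Primal feasibility (all g_i <= 0): OK
Dual feasibility (all lambda_i >= 0): OK
Complementary slackness (lambda_i * g_i(x) = 0 for all i): OK

Verdict: yes, KKT holds.

yes


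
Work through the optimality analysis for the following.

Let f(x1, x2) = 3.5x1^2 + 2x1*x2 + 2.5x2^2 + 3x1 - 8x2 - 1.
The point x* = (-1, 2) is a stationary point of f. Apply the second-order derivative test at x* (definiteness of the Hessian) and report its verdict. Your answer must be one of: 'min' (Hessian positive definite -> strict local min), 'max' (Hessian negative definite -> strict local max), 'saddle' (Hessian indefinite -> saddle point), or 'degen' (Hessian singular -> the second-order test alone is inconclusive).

Compute the Hessian H = grad^2 f:
  H = [[7, 2], [2, 5]]
Verify stationarity: grad f(x*) = H x* + g = (0, 0).
Eigenvalues of H: 3.7639, 8.2361.
Both eigenvalues > 0, so H is positive definite -> x* is a strict local min.

min
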